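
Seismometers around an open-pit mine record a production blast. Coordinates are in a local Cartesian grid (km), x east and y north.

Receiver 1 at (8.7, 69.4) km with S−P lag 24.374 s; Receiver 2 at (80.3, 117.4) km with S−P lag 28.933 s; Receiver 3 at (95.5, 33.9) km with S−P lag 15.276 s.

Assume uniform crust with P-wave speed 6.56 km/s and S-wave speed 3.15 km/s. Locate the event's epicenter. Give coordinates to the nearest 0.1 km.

Distance from S−P lag: d = Δt · v_P v_S / (v_P − v_S) = Δt · (6.56·3.15)/(6.56−3.15) ≈ 6.0598·Δt.
So d_Receiver 1 = 147.70, d_Receiver 2 = 175.33, d_Receiver 3 = 92.57 km.
Circle about each station: (x − 8.7)² + (y − 69.4)² = 147.70²; (x − 80.3)² + (y − 117.4)² = 175.33²; (x − 95.5)² + (y − 33.9)² = 92.57².
Subtracting pairs of circle equations eliminates x²+y² and gives linear equations (the radical axes):
143.2 x + 96.0 y = 6413.48
173.6 x − 71.0 y = 18623.50
Solving the 2×2 system: x ≈ 83.6, y ≈ -57.9 km.

(83.6, -57.9)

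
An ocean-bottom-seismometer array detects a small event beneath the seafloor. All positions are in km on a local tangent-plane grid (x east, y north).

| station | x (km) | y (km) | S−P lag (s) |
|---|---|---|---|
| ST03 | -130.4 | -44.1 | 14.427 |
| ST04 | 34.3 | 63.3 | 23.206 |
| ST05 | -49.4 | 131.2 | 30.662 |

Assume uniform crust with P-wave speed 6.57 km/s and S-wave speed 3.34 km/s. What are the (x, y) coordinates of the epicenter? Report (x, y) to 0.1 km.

(-38.0, -76.8)

Distance from S−P lag: d = Δt · v_P v_S / (v_P − v_S) = Δt · (6.57·3.34)/(6.57−3.34) ≈ 6.7937·Δt.
So d_ST03 = 98.01, d_ST04 = 157.66, d_ST05 = 208.31 km.
Circle about each station: (x + 130.4)² + (y + 44.1)² = 98.01²; (x − 34.3)² + (y − 63.3)² = 157.66²; (x + 49.4)² + (y − 131.2)² = 208.31².
Subtracting pairs of circle equations eliminates x²+y² and gives linear equations (the radical axes):
329.4 x + 214.8 y = -29016.31
162.0 x + 350.6 y = -33082.27
Solving the 2×2 system: x ≈ -38.0, y ≈ -76.8 km.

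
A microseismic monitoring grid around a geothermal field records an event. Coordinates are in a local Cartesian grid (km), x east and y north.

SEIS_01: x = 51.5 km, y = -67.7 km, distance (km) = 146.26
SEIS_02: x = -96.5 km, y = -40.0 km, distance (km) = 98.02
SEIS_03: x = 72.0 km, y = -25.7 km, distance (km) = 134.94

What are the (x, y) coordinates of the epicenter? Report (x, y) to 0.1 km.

-44.2 km east, 42.9 km north

Circle about each station: (x − 51.5)² + (y + 67.7)² = 146.26²; (x + 96.5)² + (y + 40.0)² = 98.02²; (x − 72.0)² + (y + 25.7)² = 134.94².
Subtracting pairs of circle equations eliminates x²+y² and gives linear equations (the radical axes):
-296.0 x + 55.4 y = 15460.78
41.0 x + 84.0 y = 1792.13
Solving the 2×2 system: x ≈ -44.2, y ≈ 42.9 km.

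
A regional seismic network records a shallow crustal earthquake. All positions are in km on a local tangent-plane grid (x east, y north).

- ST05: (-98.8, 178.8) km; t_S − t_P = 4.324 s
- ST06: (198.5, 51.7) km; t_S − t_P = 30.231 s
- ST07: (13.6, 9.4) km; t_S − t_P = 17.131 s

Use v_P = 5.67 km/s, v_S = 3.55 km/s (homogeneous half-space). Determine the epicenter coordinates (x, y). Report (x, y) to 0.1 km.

-72.0 km east, 147.7 km north

Distance from S−P lag: d = Δt · v_P v_S / (v_P − v_S) = Δt · (5.67·3.55)/(5.67−3.55) ≈ 9.4946·Δt.
So d_ST05 = 41.05, d_ST06 = 287.03, d_ST07 = 162.65 km.
Circle about each station: (x + 98.8)² + (y − 178.8)² = 41.05²; (x − 198.5)² + (y − 51.7)² = 287.03²; (x − 13.6)² + (y − 9.4)² = 162.65².
Subtracting pairs of circle equations eliminates x²+y² and gives linear equations (the radical axes):
594.6 x − 254.2 y = -80356.86
224.8 x − 338.8 y = -66227.48
Solving the 2×2 system: x ≈ -72.0, y ≈ 147.7 km.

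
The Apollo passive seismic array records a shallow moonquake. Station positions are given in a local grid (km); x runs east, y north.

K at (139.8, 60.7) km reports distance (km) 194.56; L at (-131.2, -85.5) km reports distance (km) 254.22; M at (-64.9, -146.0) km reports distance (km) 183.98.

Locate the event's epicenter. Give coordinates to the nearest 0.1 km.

(118.6, -132.7)

Circle about each station: (x − 139.8)² + (y − 60.7)² = 194.56²; (x + 131.2)² + (y + 85.5)² = 254.22²; (x + 64.9)² + (y + 146.0)² = 183.98².
Subtracting pairs of circle equations eliminates x²+y² and gives linear equations (the radical axes):
-542.0 x − 292.4 y = -25479.05
-409.4 x − 413.4 y = 6304.43
Solving the 2×2 system: x ≈ 118.6, y ≈ -132.7 km.
Check against K (with the unrounded x, y): √((x − 139.8)²+(y − 60.7)²) = 194.56 ≈ 194.56 km. ✓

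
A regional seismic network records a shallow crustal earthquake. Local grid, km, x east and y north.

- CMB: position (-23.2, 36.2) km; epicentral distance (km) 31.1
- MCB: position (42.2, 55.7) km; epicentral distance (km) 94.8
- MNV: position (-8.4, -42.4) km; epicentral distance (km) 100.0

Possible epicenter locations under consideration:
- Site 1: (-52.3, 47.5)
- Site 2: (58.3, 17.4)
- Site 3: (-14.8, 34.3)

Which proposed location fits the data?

Site 1

For each candidate, compare |candidate − station| to the reported distance:
Site 1: residuals CMB 0.1, MCB 0.1, MNV 0.0 → max 0.1 km
Site 2: residuals CMB 52.5, MCB 53.3, MNV 10.4 → max 53.3 km
Site 3: residuals CMB 22.5, MCB 33.9, MNV 23.0 → max 33.9 km
Only Site 1 has all residuals ≈ 0.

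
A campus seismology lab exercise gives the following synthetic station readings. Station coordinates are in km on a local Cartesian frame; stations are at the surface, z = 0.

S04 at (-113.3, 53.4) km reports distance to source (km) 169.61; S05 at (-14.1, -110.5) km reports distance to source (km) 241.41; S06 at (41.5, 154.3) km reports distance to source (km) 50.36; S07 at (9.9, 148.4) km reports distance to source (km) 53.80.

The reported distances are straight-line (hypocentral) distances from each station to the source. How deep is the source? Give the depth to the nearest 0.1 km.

Each station gives a sphere (x−x_i)² + (y−y_i)² + z² = d_i² (stations at z=0).
Subtracting the S04 sphere from S05 and S06: z² cancels, leaving linear equations in x and y:
198.4 x − 327.8 y = -32790.63
309.6 x + 201.8 y = 36073.71
Solving: x ≈ 36.798, y ≈ 122.304 km (keep extra digits for the depth step; rounded: 36.8, 122.3).
Then from the S04 sphere: z² = 169.61² − (x + 113.3)² − (y − 53.4)² with x = 36.798, y = 122.304, so z ≈ 38.605 ≈ 38.6 km.

38.6 km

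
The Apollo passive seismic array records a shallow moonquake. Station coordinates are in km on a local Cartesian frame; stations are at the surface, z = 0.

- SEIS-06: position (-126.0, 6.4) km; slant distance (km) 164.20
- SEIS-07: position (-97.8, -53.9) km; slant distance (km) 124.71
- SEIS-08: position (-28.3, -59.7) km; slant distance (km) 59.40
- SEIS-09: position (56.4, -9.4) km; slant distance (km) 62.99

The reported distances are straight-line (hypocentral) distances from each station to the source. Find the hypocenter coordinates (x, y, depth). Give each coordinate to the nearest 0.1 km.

Each station gives a sphere (x−x_i)² + (y−y_i)² + z² = d_i² (stations at z=0).
Subtracting the SEIS-06 sphere from SEIS-07 and SEIS-08: z² cancels, leaving linear equations in x and y:
56.4 x − 120.6 y = 7962.15
195.4 x − 132.2 y = 11881.30
Solving: x ≈ 23.607, y ≈ -54.981 km (keep extra digits for the depth step; rounded: 23.6, -55.0).
Then from the SEIS-06 sphere: z² = 164.20² − (x + 126.0)² − (y − 6.4)² with x = 23.607, y = -54.981, so z ≈ 28.491 ≈ 28.5 km.

x ≈ 23.6 km, y ≈ -55.0 km, depth ≈ 28.5 km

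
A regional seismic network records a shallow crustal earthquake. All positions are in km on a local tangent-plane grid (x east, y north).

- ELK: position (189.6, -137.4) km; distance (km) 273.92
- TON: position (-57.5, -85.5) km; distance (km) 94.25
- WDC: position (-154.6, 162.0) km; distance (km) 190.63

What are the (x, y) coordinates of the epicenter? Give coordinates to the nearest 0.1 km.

-42.8 km east, 7.6 km north

Circle about each station: (x − 189.6)² + (y + 137.4)² = 273.92²; (x + 57.5)² + (y + 85.5)² = 94.25²; (x + 154.6)² + (y − 162.0)² = 190.63².
Subtracting the ELK equation from the TON and WDC equations removes the quadratic terms:
-494.2 x + 103.8 y = 21938.68
-688.4 x + 598.8 y = 34010.61
Solving the 2×2 system: x ≈ -42.8, y ≈ 7.6 km.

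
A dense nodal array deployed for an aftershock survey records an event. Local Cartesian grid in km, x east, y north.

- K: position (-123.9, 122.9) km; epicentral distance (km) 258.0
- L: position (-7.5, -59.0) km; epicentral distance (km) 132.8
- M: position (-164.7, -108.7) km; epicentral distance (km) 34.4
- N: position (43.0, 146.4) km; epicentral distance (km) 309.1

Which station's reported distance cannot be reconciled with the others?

K

Solve using three stations at a time. Using L, M, N (subtract circle equations pairwise → linear system) gives (x, y) ≈ (-130.3, -109.5).
Distances from that point to each station vs reported:
  K: calculated 232.5 vs reported 258.0 → residual 25.5 km
  L: calculated 132.8 vs reported 132.8 → residual 0.0 km
  M: calculated 34.4 vs reported 34.4 → residual 0.0 km
  N: calculated 309.1 vs reported 309.1 → residual 0.0 km
L, M, N are mutually consistent (residuals ≈ 0); K is off by 25.5 km.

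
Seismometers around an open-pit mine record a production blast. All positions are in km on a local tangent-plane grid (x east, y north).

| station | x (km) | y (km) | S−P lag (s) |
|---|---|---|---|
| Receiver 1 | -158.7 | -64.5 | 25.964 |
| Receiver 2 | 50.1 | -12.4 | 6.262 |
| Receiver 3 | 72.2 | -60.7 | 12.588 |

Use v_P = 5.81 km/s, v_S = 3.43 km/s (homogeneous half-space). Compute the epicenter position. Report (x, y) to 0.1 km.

Distance from S−P lag: d = Δt · v_P v_S / (v_P − v_S) = Δt · (5.81·3.43)/(5.81−3.43) ≈ 8.3732·Δt.
So d_Receiver 1 = 217.40, d_Receiver 2 = 52.43, d_Receiver 3 = 105.40 km.
Circle about each station: (x + 158.7)² + (y + 64.5)² = 217.40²; (x − 50.1)² + (y + 12.4)² = 52.43²; (x − 72.2)² + (y + 60.7)² = 105.40².
Subtracting pairs of circle equations eliminates x²+y² and gives linear equations (the radical axes):
417.6 x + 104.2 y = 17831.69
461.8 x + 7.6 y = 15704.99
Solving the 2×2 system: x ≈ 33.4, y ≈ 37.3 km.
Check against Receiver 1 (with the unrounded x, y): √((x + 158.7)²+(y + 64.5)²) = 217.40 ≈ 217.40 km. ✓

(33.4, 37.3)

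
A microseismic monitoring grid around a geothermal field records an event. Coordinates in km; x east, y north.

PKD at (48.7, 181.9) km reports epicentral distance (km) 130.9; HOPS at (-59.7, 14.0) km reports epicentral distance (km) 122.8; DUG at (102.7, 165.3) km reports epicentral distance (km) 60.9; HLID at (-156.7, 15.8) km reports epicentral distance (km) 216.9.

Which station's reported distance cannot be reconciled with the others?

DUG

Solve using three stations at a time. Using PKD, HOPS, HLID (subtract circle equations pairwise → linear system) gives (x, y) ≈ (57.2, 51.3).
Distances from that point to each station vs reported:
  PKD: calculated 130.9 vs reported 130.9 → residual 0.0 km
  HOPS: calculated 122.8 vs reported 122.8 → residual 0.0 km
  DUG: calculated 122.7 vs reported 60.9 → residual 61.8 km
  HLID: calculated 216.9 vs reported 216.9 → residual 0.0 km
PKD, HOPS, HLID are mutually consistent (residuals ≈ 0); DUG is off by 61.8 km.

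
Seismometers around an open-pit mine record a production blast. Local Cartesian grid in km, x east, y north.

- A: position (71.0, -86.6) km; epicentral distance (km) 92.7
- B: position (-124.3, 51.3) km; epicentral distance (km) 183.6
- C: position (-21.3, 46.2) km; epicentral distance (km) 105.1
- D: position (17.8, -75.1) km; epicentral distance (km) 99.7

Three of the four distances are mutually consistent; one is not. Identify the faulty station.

Solve using three stations at a time. Using A, C, D (subtract circle equations pairwise → linear system) gives (x, y) ≈ (75.8, 6.0).
Distances from that point to each station vs reported:
  A: calculated 92.7 vs reported 92.7 → residual 0.0 km
  B: calculated 205.2 vs reported 183.6 → residual 21.6 km
  C: calculated 105.1 vs reported 105.1 → residual 0.0 km
  D: calculated 99.7 vs reported 99.7 → residual 0.0 km
A, C, D are mutually consistent (residuals ≈ 0); B is off by 21.6 km.

B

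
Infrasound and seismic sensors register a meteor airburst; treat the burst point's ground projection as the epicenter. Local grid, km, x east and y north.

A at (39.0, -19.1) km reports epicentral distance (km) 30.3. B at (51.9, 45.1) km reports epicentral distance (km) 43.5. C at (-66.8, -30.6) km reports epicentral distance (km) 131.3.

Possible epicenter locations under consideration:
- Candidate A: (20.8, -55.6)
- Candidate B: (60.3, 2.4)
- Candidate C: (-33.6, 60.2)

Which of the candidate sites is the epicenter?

For each candidate, compare |candidate − station| to the reported distance:
Candidate A: residuals A 10.5, B 61.9, C 40.2 → max 61.9 km
Candidate B: residuals A 0.0, B 0.0, C 0.0 → max 0.0 km
Candidate C: residuals A 77.2, B 43.3, C 34.6 → max 77.2 km
Only Candidate B has all residuals ≈ 0.

Candidate B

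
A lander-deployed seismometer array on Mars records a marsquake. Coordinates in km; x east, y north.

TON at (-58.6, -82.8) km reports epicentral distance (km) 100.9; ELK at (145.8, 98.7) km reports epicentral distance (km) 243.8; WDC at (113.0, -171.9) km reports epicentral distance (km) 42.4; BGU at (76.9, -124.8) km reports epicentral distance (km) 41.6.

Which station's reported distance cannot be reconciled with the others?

Solve using three stations at a time. Using TON, ELK, BGU (subtract circle equations pairwise → linear system) gives (x, y) ≈ (35.7, -118.8).
Distances from that point to each station vs reported:
  TON: calculated 100.9 vs reported 100.9 → residual 0.0 km
  ELK: calculated 243.8 vs reported 243.8 → residual 0.0 km
  WDC: calculated 93.8 vs reported 42.4 → residual 51.4 km
  BGU: calculated 41.7 vs reported 41.6 → residual 0.1 km
TON, ELK, BGU are mutually consistent (residuals ≈ 0); WDC is off by 51.4 km.

WDC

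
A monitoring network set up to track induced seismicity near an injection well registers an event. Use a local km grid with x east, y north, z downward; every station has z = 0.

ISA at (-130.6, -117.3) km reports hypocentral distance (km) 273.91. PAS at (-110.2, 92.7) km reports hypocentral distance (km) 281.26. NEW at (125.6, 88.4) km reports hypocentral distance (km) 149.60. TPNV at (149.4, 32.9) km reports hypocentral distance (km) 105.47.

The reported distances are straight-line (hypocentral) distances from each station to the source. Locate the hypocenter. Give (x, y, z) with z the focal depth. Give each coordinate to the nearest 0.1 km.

Each station gives a sphere (x−x_i)² + (y−y_i)² + z² = d_i² (stations at z=0).
Subtracting the ISA sphere from PAS and NEW: z² cancels, leaving linear equations in x and y:
40.8 x + 420.0 y = -14158.82
512.4 x + 411.4 y = 45420.80
Solving: x ≈ 125.498, y ≈ -45.903 km (keep extra digits for the depth step; rounded: 125.5, -45.9).
Then from the ISA sphere: z² = 273.91² − (x + 130.6)² − (y + 117.3)² with x = 125.498, y = -45.903, so z ≈ 65.901 ≈ 65.9 km.

(125.5, -45.9, 65.9)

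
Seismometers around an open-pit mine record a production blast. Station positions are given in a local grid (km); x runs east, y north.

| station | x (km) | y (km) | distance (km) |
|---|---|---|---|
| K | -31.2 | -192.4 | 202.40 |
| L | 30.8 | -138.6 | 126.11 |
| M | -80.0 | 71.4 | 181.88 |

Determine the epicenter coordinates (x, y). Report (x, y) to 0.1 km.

Circle about each station: (x + 31.2)² + (y + 192.4)² = 202.40²; (x − 30.8)² + (y + 138.6)² = 126.11²; (x + 80.0)² + (y − 71.4)² = 181.88².
Subtracting pairs of circle equations eliminates x²+y² and gives linear equations (the radical axes):
124.0 x + 107.6 y = 7229.43
-97.6 x + 527.6 y = -18607.81
Solving the 2×2 system: x ≈ 76.6, y ≈ -21.1 km.

(76.6, -21.1)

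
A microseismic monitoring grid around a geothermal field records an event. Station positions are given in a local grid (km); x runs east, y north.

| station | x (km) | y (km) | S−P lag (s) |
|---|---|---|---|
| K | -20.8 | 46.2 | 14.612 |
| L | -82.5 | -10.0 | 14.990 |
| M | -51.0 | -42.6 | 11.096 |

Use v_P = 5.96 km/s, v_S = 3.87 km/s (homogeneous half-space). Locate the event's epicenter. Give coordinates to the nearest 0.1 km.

Distance from S−P lag: d = Δt · v_P v_S / (v_P − v_S) = Δt · (5.96·3.87)/(5.96−3.87) ≈ 11.0360·Δt.
So d_K = 161.26, d_L = 165.43, d_M = 122.46 km.
Circle about each station: (x + 20.8)² + (y − 46.2)² = 161.26²; (x + 82.5)² + (y + 10.0)² = 165.43²; (x + 51.0)² + (y + 42.6)² = 122.46².
Subtracting the K equation from the L and M equations removes the quadratic terms:
-123.4 x − 112.4 y = 2976.87
-60.4 x − 177.6 y = 12857.02
Solving the 2×2 system: x ≈ 60.6, y ≈ -93.0 km.

60.6 km east, -93.0 km north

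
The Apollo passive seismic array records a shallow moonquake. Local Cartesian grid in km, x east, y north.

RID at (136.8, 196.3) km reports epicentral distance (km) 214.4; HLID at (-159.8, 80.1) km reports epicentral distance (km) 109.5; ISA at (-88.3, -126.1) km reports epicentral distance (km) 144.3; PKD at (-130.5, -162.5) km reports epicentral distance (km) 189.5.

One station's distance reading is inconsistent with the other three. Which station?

RID

Solve using three stations at a time. Using HLID, ISA, PKD (subtract circle equations pairwise → linear system) gives (x, y) ≈ (-69.9, 17.2).
Distances from that point to each station vs reported:
  RID: calculated 273.5 vs reported 214.4 → residual 59.1 km
  HLID: calculated 109.7 vs reported 109.5 → residual 0.2 km
  ISA: calculated 144.5 vs reported 144.3 → residual 0.2 km
  PKD: calculated 189.6 vs reported 189.5 → residual 0.1 km
HLID, ISA, PKD are mutually consistent (residuals ≈ 0); RID is off by 59.1 km.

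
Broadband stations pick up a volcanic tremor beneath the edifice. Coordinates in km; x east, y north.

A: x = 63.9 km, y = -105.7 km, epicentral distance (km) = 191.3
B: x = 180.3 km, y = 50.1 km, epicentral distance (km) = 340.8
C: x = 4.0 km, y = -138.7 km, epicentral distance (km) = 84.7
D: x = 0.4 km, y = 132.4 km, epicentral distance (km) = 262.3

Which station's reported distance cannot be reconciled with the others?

Solve using three stations at a time. Using A, B, D (subtract circle equations pairwise → linear system) gives (x, y) ≈ (-127.3, -96.8).
Distances from that point to each station vs reported:
  A: calculated 191.4 vs reported 191.3 → residual 0.1 km
  B: calculated 340.8 vs reported 340.8 → residual 0.0 km
  C: calculated 137.8 vs reported 84.7 → residual 53.1 km
  D: calculated 262.3 vs reported 262.3 → residual 0.0 km
A, B, D are mutually consistent (residuals ≈ 0); C is off by 53.1 km.

C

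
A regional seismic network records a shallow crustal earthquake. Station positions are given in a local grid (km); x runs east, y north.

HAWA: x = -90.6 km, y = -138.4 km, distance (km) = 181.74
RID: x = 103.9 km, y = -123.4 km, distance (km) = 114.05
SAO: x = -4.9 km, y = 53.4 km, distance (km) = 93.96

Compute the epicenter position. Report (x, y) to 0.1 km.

x ≈ 49.8 km, y ≈ -23.0 km

Circle about each station: (x + 90.6)² + (y + 138.4)² = 181.74²; (x − 103.9)² + (y + 123.4)² = 114.05²; (x + 4.9)² + (y − 53.4)² = 93.96².
Subtracting the HAWA equation from the RID and SAO equations removes the quadratic terms:
389.0 x + 30.0 y = 18681.88
171.4 x + 383.6 y = -286.40
Solving the 2×2 system: x ≈ 49.8, y ≈ -23.0 km.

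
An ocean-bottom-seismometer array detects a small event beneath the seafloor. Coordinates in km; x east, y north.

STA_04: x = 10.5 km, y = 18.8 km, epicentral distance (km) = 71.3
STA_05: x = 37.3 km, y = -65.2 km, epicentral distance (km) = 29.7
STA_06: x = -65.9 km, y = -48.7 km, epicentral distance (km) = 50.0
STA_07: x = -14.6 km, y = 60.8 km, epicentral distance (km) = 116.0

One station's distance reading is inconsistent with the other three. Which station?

Solve using three stations at a time. Using STA_04, STA_05, STA_07 (subtract circle equations pairwise → linear system) gives (x, y) ≈ (10.1, -52.6).
Distances from that point to each station vs reported:
  STA_04: calculated 71.4 vs reported 71.3 → residual 0.1 km
  STA_05: calculated 30.0 vs reported 29.7 → residual 0.3 km
  STA_06: calculated 76.1 vs reported 50.0 → residual 26.1 km
  STA_07: calculated 116.1 vs reported 116.0 → residual 0.1 km
STA_04, STA_05, STA_07 are mutually consistent (residuals ≈ 0); STA_06 is off by 26.1 km.

STA_06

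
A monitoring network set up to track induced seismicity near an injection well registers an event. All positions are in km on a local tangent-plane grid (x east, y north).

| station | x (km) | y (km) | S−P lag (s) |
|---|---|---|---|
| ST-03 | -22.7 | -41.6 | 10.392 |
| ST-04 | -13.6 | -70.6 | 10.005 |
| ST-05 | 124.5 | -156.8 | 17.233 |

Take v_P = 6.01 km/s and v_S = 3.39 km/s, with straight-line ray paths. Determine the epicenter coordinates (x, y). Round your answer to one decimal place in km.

Distance from S−P lag: d = Δt · v_P v_S / (v_P − v_S) = Δt · (6.01·3.39)/(6.01−3.39) ≈ 7.7763·Δt.
So d_ST-03 = 80.81, d_ST-04 = 77.80, d_ST-05 = 134.01 km.
Circle about each station: (x + 22.7)² + (y + 41.6)² = 80.81²; (x + 13.6)² + (y + 70.6)² = 77.80²; (x − 124.5)² + (y + 156.8)² = 134.01².
Subtracting pairs of circle equations eliminates x²+y² and gives linear equations (the radical axes):
18.2 x − 58.0 y = 3400.89
294.4 x − 230.4 y = 26412.22
Solving the 2×2 system: x ≈ 58.1, y ≈ -40.4 km.
Check against ST-03 (with the unrounded x, y): √((x + 22.7)²+(y + 41.6)²) = 80.80 ≈ 80.81 km. ✓

(58.1, -40.4)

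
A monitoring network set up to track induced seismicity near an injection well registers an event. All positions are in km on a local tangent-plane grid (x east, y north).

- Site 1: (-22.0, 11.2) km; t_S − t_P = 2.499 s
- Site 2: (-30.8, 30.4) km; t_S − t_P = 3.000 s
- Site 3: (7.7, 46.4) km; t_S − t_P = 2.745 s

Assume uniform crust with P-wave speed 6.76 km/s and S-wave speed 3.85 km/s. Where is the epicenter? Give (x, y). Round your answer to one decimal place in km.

Distance from S−P lag: d = Δt · v_P v_S / (v_P − v_S) = Δt · (6.76·3.85)/(6.76−3.85) ≈ 8.9436·Δt.
So d_Site 1 = 22.35, d_Site 2 = 26.83, d_Site 3 = 24.55 km.
Circle about each station: (x + 22.0)² + (y − 11.2)² = 22.35²; (x + 30.8)² + (y − 30.4)² = 26.83²; (x − 7.7)² + (y − 46.4)² = 24.55².
Subtracting the Site 1 equation from the Site 2 and Site 3 equations removes the quadratic terms:
-17.6 x + 38.4 y = 1043.03
59.4 x + 70.4 y = 1499.63
Solving the 2×2 system: x ≈ -4.5, y ≈ 25.1 km.

x ≈ -4.5 km, y ≈ 25.1 km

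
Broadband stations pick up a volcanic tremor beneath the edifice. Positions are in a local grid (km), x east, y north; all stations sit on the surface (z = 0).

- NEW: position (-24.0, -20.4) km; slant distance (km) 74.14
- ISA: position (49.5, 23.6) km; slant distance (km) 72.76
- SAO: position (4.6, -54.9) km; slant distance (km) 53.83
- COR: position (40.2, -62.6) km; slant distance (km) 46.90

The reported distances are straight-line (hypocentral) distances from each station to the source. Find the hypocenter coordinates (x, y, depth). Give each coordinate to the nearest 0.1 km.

Each station gives a sphere (x−x_i)² + (y−y_i)² + z² = d_i² (stations at z=0).
Subtracting the NEW sphere from ISA and SAO: z² cancels, leaving linear equations in x and y:
147.0 x + 88.0 y = 2217.77
57.2 x − 69.0 y = 4642.08
Solving: x ≈ 37.000, y ≈ -36.604 km (keep extra digits for the depth step; rounded: 37.0, -36.6).
Then from the NEW sphere: z² = 74.14² − (x + 24.0)² − (y + 20.4)² with x = 37.000, y = -36.604, so z ≈ 38.899 ≈ 38.9 km.

x ≈ 37.0 km, y ≈ -36.6 km, depth ≈ 38.9 km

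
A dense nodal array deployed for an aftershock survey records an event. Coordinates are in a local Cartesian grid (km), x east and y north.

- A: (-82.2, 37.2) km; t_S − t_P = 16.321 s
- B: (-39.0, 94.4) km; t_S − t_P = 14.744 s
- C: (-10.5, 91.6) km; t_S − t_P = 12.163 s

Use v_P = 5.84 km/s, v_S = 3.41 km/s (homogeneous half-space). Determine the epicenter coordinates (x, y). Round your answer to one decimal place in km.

49.1 km east, 11.7 km north

Distance from S−P lag: d = Δt · v_P v_S / (v_P − v_S) = Δt · (5.84·3.41)/(5.84−3.41) ≈ 8.1952·Δt.
So d_A = 133.75, d_B = 120.83, d_C = 99.68 km.
Circle about each station: (x + 82.2)² + (y − 37.2)² = 133.75²; (x + 39.0)² + (y − 94.4)² = 120.83²; (x + 10.5)² + (y − 91.6)² = 99.68².
Subtracting the A equation from the B and C equations removes the quadratic terms:
86.4 x + 114.4 y = 5580.85
143.4 x + 108.8 y = 8313.09
Solving the 2×2 system: x ≈ 49.1, y ≈ 11.7 km.
Check against A (with the unrounded x, y): √((x + 82.2)²+(y − 37.2)²) = 133.74 ≈ 133.75 km. ✓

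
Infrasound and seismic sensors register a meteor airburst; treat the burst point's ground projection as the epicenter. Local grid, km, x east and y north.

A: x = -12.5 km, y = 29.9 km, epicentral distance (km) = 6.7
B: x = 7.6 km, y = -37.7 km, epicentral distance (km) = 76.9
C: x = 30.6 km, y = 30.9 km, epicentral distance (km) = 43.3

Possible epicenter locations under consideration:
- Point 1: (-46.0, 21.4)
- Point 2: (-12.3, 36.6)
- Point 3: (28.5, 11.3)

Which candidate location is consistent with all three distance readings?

Point 2

For each candidate, compare |candidate − station| to the reported distance:
Point 1: residuals A 27.9, B 2.9, C 33.9 → max 33.9 km
Point 2: residuals A 0.0, B 0.0, C 0.0 → max 0.0 km
Point 3: residuals A 38.3, B 23.6, C 23.6 → max 38.3 km
Only Point 2 has all residuals ≈ 0.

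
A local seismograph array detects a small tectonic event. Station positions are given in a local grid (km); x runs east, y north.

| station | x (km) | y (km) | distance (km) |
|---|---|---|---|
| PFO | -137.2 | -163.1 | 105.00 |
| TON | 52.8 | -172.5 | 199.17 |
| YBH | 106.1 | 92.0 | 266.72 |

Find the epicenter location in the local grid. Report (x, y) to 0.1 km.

x ≈ -112.3 km, y ≈ -61.1 km

Circle about each station: (x + 137.2)² + (y + 163.1)² = 105.00²; (x − 52.8)² + (y + 172.5)² = 199.17²; (x − 106.1)² + (y − 92.0)² = 266.72².
Subtracting the PFO equation from the TON and YBH equations removes the quadratic terms:
380.0 x − 18.8 y = -41525.05
486.6 x + 510.2 y = -85818.80
Solving the 2×2 system: x ≈ -112.3, y ≈ -61.1 km.
Check against PFO (with the unrounded x, y): √((x + 137.2)²+(y + 163.1)²) = 104.99 ≈ 105.00 km. ✓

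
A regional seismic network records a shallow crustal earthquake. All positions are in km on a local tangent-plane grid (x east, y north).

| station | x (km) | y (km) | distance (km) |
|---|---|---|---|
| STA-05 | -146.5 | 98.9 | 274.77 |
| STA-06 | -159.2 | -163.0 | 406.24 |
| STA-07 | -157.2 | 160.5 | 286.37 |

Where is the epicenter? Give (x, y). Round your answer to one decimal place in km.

Circle about each station: (x + 146.5)² + (y − 98.9)² = 274.77²; (x + 159.2)² + (y + 163.0)² = 406.24²; (x + 157.2)² + (y − 160.5)² = 286.37².
Subtracting pairs of circle equations eliminates x²+y² and gives linear equations (the radical axes):
-25.4 x − 523.8 y = -68862.20
-21.4 x + 123.2 y = 12719.41
Solving the 2×2 system: x ≈ 127.0, y ≈ 125.3 km.

(127.0, 125.3)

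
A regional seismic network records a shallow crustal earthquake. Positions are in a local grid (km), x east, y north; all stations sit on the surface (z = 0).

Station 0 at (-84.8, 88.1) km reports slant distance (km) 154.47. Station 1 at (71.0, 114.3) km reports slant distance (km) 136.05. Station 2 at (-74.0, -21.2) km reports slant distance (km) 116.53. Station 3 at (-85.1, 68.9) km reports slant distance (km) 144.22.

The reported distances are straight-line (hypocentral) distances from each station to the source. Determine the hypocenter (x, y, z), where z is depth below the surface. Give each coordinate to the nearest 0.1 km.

Each station gives a sphere (x−x_i)² + (y−y_i)² + z² = d_i² (stations at z=0).
Subtracting the Station 0 sphere from Station 1 and Station 2: z² cancels, leaving linear equations in x and y:
311.6 x + 52.4 y = 8504.22
21.6 x − 218.6 y = 1254.53
Solving: x ≈ 27.795, y ≈ -2.992 km (keep extra digits for the depth step; rounded: 27.8, -3.0).
Then from the Station 0 sphere: z² = 154.47² − (x + 84.8)² − (y − 88.1)² with x = 27.795, y = -2.992, so z ≈ 53.718 ≈ 53.7 km.

x ≈ 27.8 km, y ≈ -3.0 km, depth ≈ 53.7 km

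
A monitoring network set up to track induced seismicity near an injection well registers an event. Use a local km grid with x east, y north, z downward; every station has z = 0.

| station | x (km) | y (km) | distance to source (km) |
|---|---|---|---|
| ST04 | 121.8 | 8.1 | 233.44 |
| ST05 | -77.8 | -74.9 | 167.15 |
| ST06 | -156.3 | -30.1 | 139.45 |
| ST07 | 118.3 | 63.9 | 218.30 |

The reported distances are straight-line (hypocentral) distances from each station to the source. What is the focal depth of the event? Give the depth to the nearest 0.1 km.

z ≈ 49.8 km

Each station gives a sphere (x−x_i)² + (y−y_i)² + z² = d_i² (stations at z=0).
Subtracting the ST04 sphere from ST05 and ST06: z² cancels, leaving linear equations in x and y:
-399.2 x − 166.0 y = 23317.11
-556.2 x − 76.4 y = 45482.78
Solving: x ≈ -93.299, y ≈ 83.903 km (keep extra digits for the depth step; rounded: -93.3, 83.9).
Then from the ST04 sphere: z² = 233.44² − (x − 121.8)² − (y − 8.1)² with x = -93.299, y = 83.903, so z ≈ 49.805 ≈ 49.8 km.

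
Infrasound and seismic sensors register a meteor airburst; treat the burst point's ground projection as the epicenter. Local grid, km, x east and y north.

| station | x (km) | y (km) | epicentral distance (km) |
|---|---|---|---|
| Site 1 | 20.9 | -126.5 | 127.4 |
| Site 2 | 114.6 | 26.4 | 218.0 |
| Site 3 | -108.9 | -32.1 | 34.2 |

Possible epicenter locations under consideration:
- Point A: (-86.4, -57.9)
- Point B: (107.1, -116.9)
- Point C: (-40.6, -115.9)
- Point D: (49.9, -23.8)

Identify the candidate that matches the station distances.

For each candidate, compare |candidate − station| to the reported distance:
Point A: residuals Site 1 0.0, Site 2 0.0, Site 3 0.0 → max 0.0 km
Point B: residuals Site 1 40.7, Site 2 74.5, Site 3 197.8 → max 197.8 km
Point C: residuals Site 1 65.0, Site 2 7.4, Site 3 73.9 → max 73.9 km
Point D: residuals Site 1 20.7, Site 2 136.1, Site 3 124.8 → max 136.1 km
Only Point A has all residuals ≈ 0.

Point A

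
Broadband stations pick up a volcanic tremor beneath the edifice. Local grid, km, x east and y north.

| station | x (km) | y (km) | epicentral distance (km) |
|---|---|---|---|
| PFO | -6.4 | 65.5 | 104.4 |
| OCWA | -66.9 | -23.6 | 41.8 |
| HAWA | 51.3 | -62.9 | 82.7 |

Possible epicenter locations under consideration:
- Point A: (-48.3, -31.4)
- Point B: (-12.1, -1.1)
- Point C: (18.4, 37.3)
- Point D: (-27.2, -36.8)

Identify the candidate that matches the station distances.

For each candidate, compare |candidate − station| to the reported distance:
Point A: residuals PFO 1.2, OCWA 21.6, HAWA 21.8 → max 21.8 km
Point B: residuals PFO 37.6, OCWA 17.4, HAWA 5.8 → max 37.6 km
Point C: residuals PFO 66.8, OCWA 63.0, HAWA 22.8 → max 66.8 km
Point D: residuals PFO 0.0, OCWA 0.0, HAWA 0.0 → max 0.0 km
Only Point D has all residuals ≈ 0.

Point D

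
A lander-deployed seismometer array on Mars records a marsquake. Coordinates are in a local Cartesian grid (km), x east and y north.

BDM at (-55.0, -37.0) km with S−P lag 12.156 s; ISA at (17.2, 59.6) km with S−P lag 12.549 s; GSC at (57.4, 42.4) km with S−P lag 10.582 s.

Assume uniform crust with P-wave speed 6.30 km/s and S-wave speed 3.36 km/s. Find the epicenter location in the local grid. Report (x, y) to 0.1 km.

Distance from S−P lag: d = Δt · v_P v_S / (v_P − v_S) = Δt · (6.30·3.36)/(6.30−3.36) ≈ 7.2000·Δt.
So d_BDM = 87.52, d_ISA = 90.35, d_GSC = 76.19 km.
Circle about each station: (x + 55.0)² + (y + 37.0)² = 87.52²; (x − 17.2)² + (y − 59.6)² = 90.35²; (x − 57.4)² + (y − 42.4)² = 76.19².
Subtracting pairs of circle equations eliminates x²+y² and gives linear equations (the radical axes):
144.4 x + 193.2 y = -1049.37
224.8 x + 158.8 y = 2553.35
Solving the 2×2 system: x ≈ 32.2, y ≈ -29.5 km.

(32.2, -29.5)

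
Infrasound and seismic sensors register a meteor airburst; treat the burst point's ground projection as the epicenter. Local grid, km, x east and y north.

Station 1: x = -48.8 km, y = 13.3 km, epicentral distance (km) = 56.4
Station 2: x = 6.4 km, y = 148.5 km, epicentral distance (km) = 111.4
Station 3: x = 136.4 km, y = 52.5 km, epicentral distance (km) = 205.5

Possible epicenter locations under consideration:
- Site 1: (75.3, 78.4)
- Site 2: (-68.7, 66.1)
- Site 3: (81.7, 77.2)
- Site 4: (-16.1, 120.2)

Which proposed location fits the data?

Site 2

For each candidate, compare |candidate − station| to the reported distance:
Site 1: residuals Station 1 83.7, Station 2 13.1, Station 3 139.1 → max 139.1 km
Site 2: residuals Station 1 0.0, Station 2 0.1, Station 3 0.1 → max 0.1 km
Site 3: residuals Station 1 88.9, Station 2 7.7, Station 3 145.5 → max 145.5 km
Site 4: residuals Station 1 55.4, Station 2 75.2, Station 3 38.6 → max 75.2 km
Only Site 2 has all residuals ≈ 0.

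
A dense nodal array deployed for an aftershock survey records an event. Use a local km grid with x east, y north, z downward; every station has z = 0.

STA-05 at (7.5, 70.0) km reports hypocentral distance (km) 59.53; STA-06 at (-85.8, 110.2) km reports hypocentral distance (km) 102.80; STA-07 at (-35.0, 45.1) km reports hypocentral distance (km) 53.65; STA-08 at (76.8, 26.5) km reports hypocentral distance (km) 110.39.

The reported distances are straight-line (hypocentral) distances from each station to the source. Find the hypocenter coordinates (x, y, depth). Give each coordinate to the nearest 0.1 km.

(-18.1, 51.6, 50.5)

Each station gives a sphere (x−x_i)² + (y−y_i)² + z² = d_i² (stations at z=0).
Subtracting the STA-05 sphere from STA-06 and STA-07: z² cancels, leaving linear equations in x and y:
-186.6 x + 80.4 y = 7525.41
-85.0 x − 49.8 y = -1031.74
Solving: x ≈ -18.095, y ≈ 51.603 km (keep extra digits for the depth step; rounded: -18.1, 51.6).
Then from the STA-05 sphere: z² = 59.53² − (x − 7.5)² − (y − 70.0)² with x = -18.095, y = 51.603, so z ≈ 50.500 ≈ 50.5 km.
Check against STA-08 (with the unrounded solution): distance 110.39 ≈ 110.39 km. ✓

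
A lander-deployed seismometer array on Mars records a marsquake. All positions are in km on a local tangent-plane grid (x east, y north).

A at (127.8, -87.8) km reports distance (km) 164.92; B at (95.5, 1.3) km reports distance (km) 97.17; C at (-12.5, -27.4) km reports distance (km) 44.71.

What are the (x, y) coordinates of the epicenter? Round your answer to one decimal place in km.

Circle about each station: (x − 127.8)² + (y + 87.8)² = 164.92²; (x − 95.5)² + (y − 1.3)² = 97.17²; (x + 12.5)² + (y + 27.4)² = 44.71².
Subtracting pairs of circle equations eliminates x²+y² and gives linear equations (the radical axes):
-64.6 x + 178.2 y = 2836.86
-280.6 x + 120.8 y = 2064.95
Solving the 2×2 system: x ≈ -0.6, y ≈ 15.7 km.
Check against A (with the unrounded x, y): √((x − 127.8)²+(y + 87.8)²) = 164.92 ≈ 164.92 km. ✓

(-0.6, 15.7)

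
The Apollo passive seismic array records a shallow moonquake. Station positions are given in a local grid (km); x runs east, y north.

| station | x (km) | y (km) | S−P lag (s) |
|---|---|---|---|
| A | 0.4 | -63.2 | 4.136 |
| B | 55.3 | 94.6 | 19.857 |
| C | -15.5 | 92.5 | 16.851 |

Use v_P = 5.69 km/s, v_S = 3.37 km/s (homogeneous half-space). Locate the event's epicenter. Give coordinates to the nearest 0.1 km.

x ≈ -29.2 km, y ≈ -46.1 km

Distance from S−P lag: d = Δt · v_P v_S / (v_P − v_S) = Δt · (5.69·3.37)/(5.69−3.37) ≈ 8.2652·Δt.
So d_A = 34.18, d_B = 164.12, d_C = 139.28 km.
Circle about each station: (x − 0.4)² + (y + 63.2)² = 34.18²; (x − 55.3)² + (y − 94.6)² = 164.12²; (x + 15.5)² + (y − 92.5)² = 139.28².
Subtracting pairs of circle equations eliminates x²+y² and gives linear equations (the radical axes):
109.8 x + 315.6 y = -17754.25
-31.8 x + 311.4 y = -13428.55
Solving the 2×2 system: x ≈ -29.2, y ≈ -46.1 km.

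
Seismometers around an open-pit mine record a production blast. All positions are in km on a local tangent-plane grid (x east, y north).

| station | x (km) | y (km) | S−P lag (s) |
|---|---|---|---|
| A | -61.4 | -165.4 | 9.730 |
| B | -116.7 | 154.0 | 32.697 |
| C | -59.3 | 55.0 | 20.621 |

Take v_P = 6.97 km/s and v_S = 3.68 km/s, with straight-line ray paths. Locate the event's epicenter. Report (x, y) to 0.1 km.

x ≈ -100.5 km, y ≈ -100.4 km

Distance from S−P lag: d = Δt · v_P v_S / (v_P − v_S) = Δt · (6.97·3.68)/(6.97−3.68) ≈ 7.7962·Δt.
So d_A = 75.86, d_B = 254.91, d_C = 160.77 km.
Circle about each station: (x + 61.4)² + (y + 165.4)² = 75.86²; (x + 116.7)² + (y − 154.0)² = 254.91²; (x + 59.3)² + (y − 55.0)² = 160.77².
Subtracting the A equation from the B and C equations removes the quadratic terms:
-110.6 x + 638.8 y = -53016.60
4.2 x + 440.8 y = -44677.88
Solving the 2×2 system: x ≈ -100.5, y ≈ -100.4 km.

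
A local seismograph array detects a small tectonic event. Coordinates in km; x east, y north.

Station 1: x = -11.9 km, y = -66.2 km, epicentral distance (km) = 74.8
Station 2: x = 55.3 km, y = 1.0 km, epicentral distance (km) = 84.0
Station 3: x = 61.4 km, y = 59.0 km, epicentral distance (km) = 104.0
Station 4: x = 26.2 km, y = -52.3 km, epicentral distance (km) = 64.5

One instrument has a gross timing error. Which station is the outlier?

Solve using three stations at a time. Using Station 1, Station 2, Station 3 (subtract circle equations pairwise → linear system) gives (x, y) ≈ (-28.5, 6.7).
Distances from that point to each station vs reported:
  Station 1: calculated 74.8 vs reported 74.8 → residual 0.0 km
  Station 2: calculated 84.0 vs reported 84.0 → residual 0.0 km
  Station 3: calculated 104.0 vs reported 104.0 → residual 0.0 km
  Station 4: calculated 80.5 vs reported 64.5 → residual 16.0 km
Station 1, Station 2, Station 3 are mutually consistent (residuals ≈ 0); Station 4 is off by 16.0 km.

Station 4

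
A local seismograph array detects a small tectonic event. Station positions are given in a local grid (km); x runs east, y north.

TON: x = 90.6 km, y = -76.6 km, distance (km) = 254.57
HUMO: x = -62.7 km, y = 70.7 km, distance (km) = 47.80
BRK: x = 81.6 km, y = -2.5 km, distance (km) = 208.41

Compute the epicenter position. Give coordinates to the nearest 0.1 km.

Circle about each station: (x − 90.6)² + (y + 76.6)² = 254.57²; (x + 62.7)² + (y − 70.7)² = 47.80²; (x − 81.6)² + (y + 2.5)² = 208.41².
Subtracting the TON equation from the HUMO and BRK equations removes the quadratic terms:
-306.6 x + 294.6 y = 57374.90
-18.0 x + 148.2 y = 13960.05
Solving the 2×2 system: x ≈ -109.4, y ≈ 80.9 km.

(-109.4, 80.9)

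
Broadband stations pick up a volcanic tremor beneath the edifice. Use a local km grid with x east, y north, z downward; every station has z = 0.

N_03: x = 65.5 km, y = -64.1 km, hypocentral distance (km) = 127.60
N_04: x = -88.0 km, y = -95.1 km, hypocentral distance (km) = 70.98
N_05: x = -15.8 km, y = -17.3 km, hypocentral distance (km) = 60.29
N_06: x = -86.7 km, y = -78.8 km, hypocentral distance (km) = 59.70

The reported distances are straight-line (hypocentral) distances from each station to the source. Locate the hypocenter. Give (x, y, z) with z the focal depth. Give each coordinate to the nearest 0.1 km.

(-55.0, -44.3, 37.0)

Each station gives a sphere (x−x_i)² + (y−y_i)² + z² = d_i² (stations at z=0).
Subtracting the N_03 sphere from N_04 and N_05: z² cancels, leaving linear equations in x and y:
-307.0 x − 62.0 y = 19632.55
-162.6 x + 93.6 y = 4796.75
Solving: x ≈ -55.003, y ≈ -44.302 km (keep extra digits for the depth step; rounded: -55.0, -44.3).
Then from the N_03 sphere: z² = 127.60² − (x − 65.5)² − (y + 64.1)² with x = -55.003, y = -44.302, so z ≈ 36.998 ≈ 37.0 km.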